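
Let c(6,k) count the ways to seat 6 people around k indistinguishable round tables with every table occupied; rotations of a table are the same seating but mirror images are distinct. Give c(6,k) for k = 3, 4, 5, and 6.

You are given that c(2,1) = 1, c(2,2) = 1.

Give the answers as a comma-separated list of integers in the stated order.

225, 85, 15, 1

row 3: T[3][1]=2·1+0=2  T[3][2]=2·1+1=3  T[3][3]=2·0+1=1
row 4: T[4][1]=3·2+0=6  T[4][2]=3·3+2=11  T[4][3]=3·1+3=6  T[4][4]=3·0+1=1
row 5: T[5][2]=4·11+6=50  T[5][3]=4·6+11=35  T[5][4]=4·1+6=10  T[5][5]=4·0+1=1
row 6: T[6][3]=5·35+50=225  T[6][4]=5·10+35=85  T[6][5]=5·1+10=15  T[6][6]=5·0+1=1
Read c(6,3) = 225, c(6,4) = 85, c(6,5) = 15, c(6,6) = 1.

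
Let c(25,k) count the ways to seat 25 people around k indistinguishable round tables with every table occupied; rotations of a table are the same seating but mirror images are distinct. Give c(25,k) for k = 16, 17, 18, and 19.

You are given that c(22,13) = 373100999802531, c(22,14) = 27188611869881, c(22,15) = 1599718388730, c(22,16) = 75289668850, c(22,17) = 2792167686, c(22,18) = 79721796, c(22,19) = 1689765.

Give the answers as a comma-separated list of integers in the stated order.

i=23: T(23,14)=373100999802531+22·27188611869881=971250460939913 | T(23,15)=27188611869881+22·1599718388730=62382416421941 | T(23,16)=1599718388730+22·75289668850=3256091103430 | T(23,17)=75289668850+22·2792167686=136717357942 | T(23,18)=2792167686+22·79721796=4546047198 | T(23,19)=79721796+22·1689765=116896626
i=24: T(24,15)=971250460939913+23·62382416421941=2406046038644556 | T(24,16)=62382416421941+23·3256091103430=137272511800831 | T(24,17)=3256091103430+23·136717357942=6400590336096 | T(24,18)=136717357942+23·4546047198=241276443496 | T(24,19)=4546047198+23·116896626=7234669596
i=25: T(25,16)=2406046038644556+24·137272511800831=5700586321864500 | T(25,17)=137272511800831+24·6400590336096=290886679867135 | T(25,18)=6400590336096+24·241276443496=12191224980000 | T(25,19)=241276443496+24·7234669596=414908513800
Read c(25,16) = 5700586321864500, c(25,17) = 290886679867135, c(25,18) = 12191224980000, c(25,19) = 414908513800.

5700586321864500, 290886679867135, 12191224980000, 414908513800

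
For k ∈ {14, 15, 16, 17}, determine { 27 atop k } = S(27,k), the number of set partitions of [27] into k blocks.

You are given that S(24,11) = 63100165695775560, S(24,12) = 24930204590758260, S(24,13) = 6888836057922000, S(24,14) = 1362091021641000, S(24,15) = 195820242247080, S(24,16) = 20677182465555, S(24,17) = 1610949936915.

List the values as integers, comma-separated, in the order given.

row 25: T[25][12]=12·24930204590758260+63100165695775560=362262620784874680  T[25][13]=13·6888836057922000+24930204590758260=114485073343744260  T[25][14]=14·1362091021641000+6888836057922000=25958110360896000  T[25][15]=15·195820242247080+1362091021641000=4299394655347200  T[25][16]=16·20677182465555+195820242247080=526655161695960  T[25][17]=17·1610949936915+20677182465555=48063331393110
row 26: T[26][13]=13·114485073343744260+362262620784874680=1850568574253550060  T[26][14]=14·25958110360896000+114485073343744260=477898618396288260  T[26][15]=15·4299394655347200+25958110360896000=90449030191104000  T[26][16]=16·526655161695960+4299394655347200=12725877242482560  T[26][17]=17·48063331393110+526655161695960=1343731795378830
row 27: T[27][14]=14·477898618396288260+1850568574253550060=8541149231801585700  T[27][15]=15·90449030191104000+477898618396288260=1834634071262848260  T[27][16]=16·12725877242482560+90449030191104000=294063066070824960  T[27][17]=17·1343731795378830+12725877242482560=35569317763922670
Read S(27,14) = 8541149231801585700, S(27,15) = 1834634071262848260, S(27,16) = 294063066070824960, S(27,17) = 35569317763922670.

8541149231801585700, 1834634071262848260, 294063066070824960, 35569317763922670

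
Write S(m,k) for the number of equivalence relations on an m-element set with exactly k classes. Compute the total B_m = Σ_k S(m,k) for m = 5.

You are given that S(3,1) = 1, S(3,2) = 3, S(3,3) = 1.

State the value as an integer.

52

row 4: T[4][1]=1·1+0=1  T[4][2]=2·3+1=7  T[4][3]=3·1+3=6  T[4][4]=4·0+1=1
row 5: T[5][1]=1·1+0=1  T[5][2]=2·7+1=15  T[5][3]=3·6+7=25  T[5][4]=4·1+6=10  T[5][5]=5·0+1=1
B_5 = ΣS(5,k) = 1+15+25+10+1 = 52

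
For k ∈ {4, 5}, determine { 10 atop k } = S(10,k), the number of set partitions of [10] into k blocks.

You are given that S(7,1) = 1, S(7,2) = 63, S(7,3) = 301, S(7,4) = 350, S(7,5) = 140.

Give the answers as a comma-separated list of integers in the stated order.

34105, 42525

i=8: T(8,2)=1+2·63=127 | T(8,3)=63+3·301=966 | T(8,4)=301+4·350=1701 | T(8,5)=350+5·140=1050
i=9: T(9,3)=127+3·966=3025 | T(9,4)=966+4·1701=7770 | T(9,5)=1701+5·1050=6951
i=10: T(10,4)=3025+4·7770=34105 | T(10,5)=7770+5·6951=42525
Read S(10,4) = 34105, S(10,5) = 42525.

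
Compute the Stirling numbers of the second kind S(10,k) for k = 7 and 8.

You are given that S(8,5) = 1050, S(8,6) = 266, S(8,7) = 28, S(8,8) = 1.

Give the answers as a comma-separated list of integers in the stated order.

row 9: T[9][6]=6·266+1050=2646  T[9][7]=7·28+266=462  T[9][8]=8·1+28=36
row 10: T[10][7]=7·462+2646=5880  T[10][8]=8·36+462=750
Read S(10,7) = 5880, S(10,8) = 750.

5880, 750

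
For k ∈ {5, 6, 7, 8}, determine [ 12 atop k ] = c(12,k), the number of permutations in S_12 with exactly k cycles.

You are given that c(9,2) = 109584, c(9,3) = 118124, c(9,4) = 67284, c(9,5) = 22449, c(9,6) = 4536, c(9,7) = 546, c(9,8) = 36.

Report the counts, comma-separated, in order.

45995730, 13339535, 2637558, 357423

row 10: T[10][3]=9·118124+109584=1172700  T[10][4]=9·67284+118124=723680  T[10][5]=9·22449+67284=269325  T[10][6]=9·4536+22449=63273  T[10][7]=9·546+4536=9450  T[10][8]=9·36+546=870
row 11: T[11][4]=10·723680+1172700=8409500  T[11][5]=10·269325+723680=3416930  T[11][6]=10·63273+269325=902055  T[11][7]=10·9450+63273=157773  T[11][8]=10·870+9450=18150
row 12: T[12][5]=11·3416930+8409500=45995730  T[12][6]=11·902055+3416930=13339535  T[12][7]=11·157773+902055=2637558  T[12][8]=11·18150+157773=357423
Read c(12,5) = 45995730, c(12,6) = 13339535, c(12,7) = 2637558, c(12,8) = 357423.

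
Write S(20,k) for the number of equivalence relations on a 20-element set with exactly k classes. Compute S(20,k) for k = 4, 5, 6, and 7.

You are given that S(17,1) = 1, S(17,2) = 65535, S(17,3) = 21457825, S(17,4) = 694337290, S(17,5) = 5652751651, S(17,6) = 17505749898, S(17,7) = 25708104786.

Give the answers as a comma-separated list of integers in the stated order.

45232115901, 749206090500, 4306078895384, 11143554045652

r18: T_18,2=2×65535+1=131071; T_18,3=3×21457825+65535=64439010; T_18,4=4×694337290+21457825=2798806985; T_18,5=5×5652751651+694337290=28958095545; T_18,6=6×17505749898+5652751651=110687251039; T_18,7=7×25708104786+17505749898=197462483400
r19: T_19,3=3×64439010+131071=193448101; T_19,4=4×2798806985+64439010=11259666950; T_19,5=5×28958095545+2798806985=147589284710; T_19,6=6×110687251039+28958095545=693081601779; T_19,7=7×197462483400+110687251039=1492924634839
r20: T_20,4=4×11259666950+193448101=45232115901; T_20,5=5×147589284710+11259666950=749206090500; T_20,6=6×693081601779+147589284710=4306078895384; T_20,7=7×1492924634839+693081601779=11143554045652
Read S(20,4) = 45232115901, S(20,5) = 749206090500, S(20,6) = 4306078895384, S(20,7) = 11143554045652.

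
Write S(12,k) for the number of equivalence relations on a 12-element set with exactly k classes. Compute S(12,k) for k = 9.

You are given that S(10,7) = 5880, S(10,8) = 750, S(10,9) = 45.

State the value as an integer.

row 11: T[11][8]=8·750+5880=11880  T[11][9]=9·45+750=1155
row 12: T[12][9]=9·1155+11880=22275
Read S(12,9) = 22275.

22275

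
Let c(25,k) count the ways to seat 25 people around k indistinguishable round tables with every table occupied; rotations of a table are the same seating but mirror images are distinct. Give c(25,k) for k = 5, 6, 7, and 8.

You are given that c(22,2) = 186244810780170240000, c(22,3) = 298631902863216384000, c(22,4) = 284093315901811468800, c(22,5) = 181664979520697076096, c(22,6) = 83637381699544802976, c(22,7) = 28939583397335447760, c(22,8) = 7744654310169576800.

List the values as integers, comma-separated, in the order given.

row 23: T[23][3]=22·298631902863216384000+186244810780170240000=6756146673770930688000  T[23][4]=22·284093315901811468800+298631902863216384000=6548684852703068697600  T[23][5]=22·181664979520697076096+284093315901811468800=4280722865357147142912  T[23][6]=22·83637381699544802976+181664979520697076096=2021687376910682741568  T[23][7]=22·28939583397335447760+83637381699544802976=720308216440924653696  T[23][8]=22·7744654310169576800+28939583397335447760=199321978221066137360
row 24: T[24][4]=23·6548684852703068697600+6756146673770930688000=157375898285941510732800  T[24][5]=23·4280722865357147142912+6548684852703068697600=105005310755917452984576  T[24][6]=23·2021687376910682741568+4280722865357147142912=50779532534302850198976  T[24][7]=23·720308216440924653696+2021687376910682741568=18588776355051949776576  T[24][8]=23·199321978221066137360+720308216440924653696=5304713715525445812976
row 25: T[25][5]=24·105005310755917452984576+157375898285941510732800=2677503356427960382362624  T[25][6]=24·50779532534302850198976+105005310755917452984576=1323714091579185857760000  T[25][7]=24·18588776355051949776576+50779532534302850198976=496910165055549644836800  T[25][8]=24·5304713715525445812976+18588776355051949776576=145901905527662649288000
Read c(25,5) = 2677503356427960382362624, c(25,6) = 1323714091579185857760000, c(25,7) = 496910165055549644836800, c(25,8) = 145901905527662649288000.

2677503356427960382362624, 1323714091579185857760000, 496910165055549644836800, 145901905527662649288000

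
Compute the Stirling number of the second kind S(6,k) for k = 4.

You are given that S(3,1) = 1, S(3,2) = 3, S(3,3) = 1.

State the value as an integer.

r4: T_4,2=2×3+1=7; T_4,3=3×1+3=6; T_4,4=4×0+1=1
r5: T_5,3=3×6+7=25; T_5,4=4×1+6=10
r6: T_6,4=4×10+25=65
Read S(6,4) = 65.

65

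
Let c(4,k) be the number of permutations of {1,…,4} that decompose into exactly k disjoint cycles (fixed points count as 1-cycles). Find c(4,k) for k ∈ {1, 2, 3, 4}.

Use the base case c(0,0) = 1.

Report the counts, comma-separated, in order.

6, 11, 6, 1

r1: T_1,1=0×0+1=1
r2: T_2,1=1×1+0=1; T_2,2=1×0+1=1
r3: T_3,1=2×1+0=2; T_3,2=2×1+1=3; T_3,3=2×0+1=1
r4: T_4,1=3×2+0=6; T_4,2=3×3+2=11; T_4,3=3×1+3=6; T_4,4=3×0+1=1
Read c(4,1) = 6, c(4,2) = 11, c(4,3) = 6, c(4,4) = 1.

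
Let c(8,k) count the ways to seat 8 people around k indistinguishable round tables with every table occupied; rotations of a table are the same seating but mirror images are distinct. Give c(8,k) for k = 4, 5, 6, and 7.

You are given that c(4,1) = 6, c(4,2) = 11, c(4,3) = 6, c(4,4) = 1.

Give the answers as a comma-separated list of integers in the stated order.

@5  (5,1):6·4+0→24, (5,2):11·4+6→50, (5,3):6·4+11→35, (5,4):1·4+6→10, (5,5):0·4+1→1
@6  (6,2):50·5+24→274, (6,3):35·5+50→225, (6,4):10·5+35→85, (6,5):1·5+10→15, (6,6):0·5+1→1
@7  (7,3):225·6+274→1624, (7,4):85·6+225→735, (7,5):15·6+85→175, (7,6):1·6+15→21, (7,7):0·6+1→1
@8  (8,4):735·7+1624→6769, (8,5):175·7+735→1960, (8,6):21·7+175→322, (8,7):1·7+21→28
Read c(8,4) = 6769, c(8,5) = 1960, c(8,6) = 322, c(8,7) = 28.

6769, 1960, 322, 28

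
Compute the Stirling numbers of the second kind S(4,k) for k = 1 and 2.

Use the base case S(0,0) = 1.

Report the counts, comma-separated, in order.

[1] T[1,1]:1*0+1=1
[2] T[2,1]:1*1+0=1 · T[2,2]:2*0+1=1
[3] T[3,1]:1*1+0=1 · T[3,2]:2*1+1=3
[4] T[4,1]:1*1+0=1 · T[4,2]:2*3+1=7
Read S(4,1) = 1, S(4,2) = 7.

1, 7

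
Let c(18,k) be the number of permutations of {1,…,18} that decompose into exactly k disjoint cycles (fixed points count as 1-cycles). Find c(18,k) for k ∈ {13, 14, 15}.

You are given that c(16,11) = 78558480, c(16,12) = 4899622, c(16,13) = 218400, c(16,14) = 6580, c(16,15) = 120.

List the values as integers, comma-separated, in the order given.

@17  (17,12):4899622·16+78558480→156952432, (17,13):218400·16+4899622→8394022, (17,14):6580·16+218400→323680, (17,15):120·16+6580→8500
@18  (18,13):8394022·17+156952432→299650806, (18,14):323680·17+8394022→13896582, (18,15):8500·17+323680→468180
Read c(18,13) = 299650806, c(18,14) = 13896582, c(18,15) = 468180.

299650806, 13896582, 468180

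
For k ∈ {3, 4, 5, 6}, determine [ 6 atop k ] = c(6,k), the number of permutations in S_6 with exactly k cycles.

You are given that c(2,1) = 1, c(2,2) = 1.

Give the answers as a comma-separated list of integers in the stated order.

225, 85, 15, 1

r3: T_3,1=2×1+0=2; T_3,2=2×1+1=3; T_3,3=2×0+1=1
r4: T_4,1=3×2+0=6; T_4,2=3×3+2=11; T_4,3=3×1+3=6; T_4,4=3×0+1=1
r5: T_5,2=4×11+6=50; T_5,3=4×6+11=35; T_5,4=4×1+6=10; T_5,5=4×0+1=1
r6: T_6,3=5×35+50=225; T_6,4=5×10+35=85; T_6,5=5×1+10=15; T_6,6=5×0+1=1
Read c(6,3) = 225, c(6,4) = 85, c(6,5) = 15, c(6,6) = 1.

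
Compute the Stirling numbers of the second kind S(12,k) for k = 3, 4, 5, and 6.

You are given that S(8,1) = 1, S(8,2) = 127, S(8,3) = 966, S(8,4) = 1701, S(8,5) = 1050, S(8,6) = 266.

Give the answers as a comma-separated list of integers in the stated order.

i=9: T(9,1)=0+1·1=1 | T(9,2)=1+2·127=255 | T(9,3)=127+3·966=3025 | T(9,4)=966+4·1701=7770 | T(9,5)=1701+5·1050=6951 | T(9,6)=1050+6·266=2646
i=10: T(10,1)=0+1·1=1 | T(10,2)=1+2·255=511 | T(10,3)=255+3·3025=9330 | T(10,4)=3025+4·7770=34105 | T(10,5)=7770+5·6951=42525 | T(10,6)=6951+6·2646=22827
i=11: T(11,2)=1+2·511=1023 | T(11,3)=511+3·9330=28501 | T(11,4)=9330+4·34105=145750 | T(11,5)=34105+5·42525=246730 | T(11,6)=42525+6·22827=179487
i=12: T(12,3)=1023+3·28501=86526 | T(12,4)=28501+4·145750=611501 | T(12,5)=145750+5·246730=1379400 | T(12,6)=246730+6·179487=1323652
Read S(12,3) = 86526, S(12,4) = 611501, S(12,5) = 1379400, S(12,6) = 1323652.

86526, 611501, 1379400, 1323652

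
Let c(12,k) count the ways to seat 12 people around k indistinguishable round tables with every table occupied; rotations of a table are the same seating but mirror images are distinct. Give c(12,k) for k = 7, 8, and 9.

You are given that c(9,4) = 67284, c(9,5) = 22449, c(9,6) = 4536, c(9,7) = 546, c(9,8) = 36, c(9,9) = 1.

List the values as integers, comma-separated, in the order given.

@10  (10,5):22449·9+67284→269325, (10,6):4536·9+22449→63273, (10,7):546·9+4536→9450, (10,8):36·9+546→870, (10,9):1·9+36→45
@11  (11,6):63273·10+269325→902055, (11,7):9450·10+63273→157773, (11,8):870·10+9450→18150, (11,9):45·10+870→1320
@12  (12,7):157773·11+902055→2637558, (12,8):18150·11+157773→357423, (12,9):1320·11+18150→32670
Read c(12,7) = 2637558, c(12,8) = 357423, c(12,9) = 32670.

2637558, 357423, 32670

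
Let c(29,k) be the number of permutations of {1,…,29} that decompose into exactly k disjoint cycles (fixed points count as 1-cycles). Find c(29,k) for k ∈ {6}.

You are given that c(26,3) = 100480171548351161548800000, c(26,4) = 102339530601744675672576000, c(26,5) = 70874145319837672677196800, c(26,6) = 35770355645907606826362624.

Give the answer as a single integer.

866422974395414742142363398144

r27: T_27,4=26×102339530601744675672576000+100480171548351161548800000=2761307967193712729035776000; T_27,5=26×70874145319837672677196800+102339530601744675672576000=1945067308917524165279692800; T_27,6=26×35770355645907606826362624+70874145319837672677196800=1000903392113435450162625024
r28: T_28,5=27×1945067308917524165279692800+2761307967193712729035776000=55278125307966865191587481600; T_28,6=27×1000903392113435450162625024+1945067308917524165279692800=28969458895980281319670568448
r29: T_29,6=28×28969458895980281319670568448+55278125307966865191587481600=866422974395414742142363398144
Read c(29,6) = 866422974395414742142363398144.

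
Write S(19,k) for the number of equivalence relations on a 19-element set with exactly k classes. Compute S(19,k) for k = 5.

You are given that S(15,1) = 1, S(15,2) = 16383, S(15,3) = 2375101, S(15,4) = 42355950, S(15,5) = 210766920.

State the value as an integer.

@16  (16,2):16383·2+1→32767, (16,3):2375101·3+16383→7141686, (16,4):42355950·4+2375101→171798901, (16,5):210766920·5+42355950→1096190550
@17  (17,3):7141686·3+32767→21457825, (17,4):171798901·4+7141686→694337290, (17,5):1096190550·5+171798901→5652751651
@18  (18,4):694337290·4+21457825→2798806985, (18,5):5652751651·5+694337290→28958095545
@19  (19,5):28958095545·5+2798806985→147589284710
Read S(19,5) = 147589284710.

147589284710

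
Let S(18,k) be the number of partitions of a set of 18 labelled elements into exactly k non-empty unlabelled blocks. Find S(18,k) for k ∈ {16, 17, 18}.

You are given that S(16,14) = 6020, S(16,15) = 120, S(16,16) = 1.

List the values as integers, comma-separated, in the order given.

9996, 153, 1

i=17: T(17,15)=6020+15·120=7820 | T(17,16)=120+16·1=136 | T(17,17)=1+17·0=1
i=18: T(18,16)=7820+16·136=9996 | T(18,17)=136+17·1=153 | T(18,18)=1+18·0=1
Read S(18,16) = 9996, S(18,17) = 153, S(18,18) = 1.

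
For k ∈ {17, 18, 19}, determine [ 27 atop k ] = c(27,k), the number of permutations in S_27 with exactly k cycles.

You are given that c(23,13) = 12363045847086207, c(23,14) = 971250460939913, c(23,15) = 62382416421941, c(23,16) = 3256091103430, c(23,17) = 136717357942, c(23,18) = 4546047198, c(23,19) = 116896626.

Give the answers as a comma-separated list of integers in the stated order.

r24: T_24,14=23×971250460939913+12363045847086207=34701806448704206; T_24,15=23×62382416421941+971250460939913=2406046038644556; T_24,16=23×3256091103430+62382416421941=137272511800831; T_24,17=23×136717357942+3256091103430=6400590336096; T_24,18=23×4546047198+136717357942=241276443496; T_24,19=23×116896626+4546047198=7234669596
r25: T_25,15=24×2406046038644556+34701806448704206=92446911376173550; T_25,16=24×137272511800831+2406046038644556=5700586321864500; T_25,17=24×6400590336096+137272511800831=290886679867135; T_25,18=24×241276443496+6400590336096=12191224980000; T_25,19=24×7234669596+241276443496=414908513800
r26: T_26,16=25×5700586321864500+92446911376173550=234961569422786050; T_26,17=25×290886679867135+5700586321864500=12972753318542875; T_26,18=25×12191224980000+290886679867135=595667304367135; T_26,19=25×414908513800+12191224980000=22563937825000
r27: T_27,17=26×12972753318542875+234961569422786050=572253155704900800; T_27,18=26×595667304367135+12972753318542875=28460103232088385; T_27,19=26×22563937825000+595667304367135=1182329687817135
Read c(27,17) = 572253155704900800, c(27,18) = 28460103232088385, c(27,19) = 1182329687817135.

572253155704900800, 28460103232088385, 1182329687817135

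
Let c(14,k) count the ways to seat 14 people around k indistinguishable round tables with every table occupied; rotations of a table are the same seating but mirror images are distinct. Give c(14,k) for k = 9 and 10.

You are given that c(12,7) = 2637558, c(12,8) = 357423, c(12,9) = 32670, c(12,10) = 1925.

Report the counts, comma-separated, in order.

16669653, 1474473

i=13: T(13,8)=2637558+12·357423=6926634 | T(13,9)=357423+12·32670=749463 | T(13,10)=32670+12·1925=55770
i=14: T(14,9)=6926634+13·749463=16669653 | T(14,10)=749463+13·55770=1474473
Read c(14,9) = 16669653, c(14,10) = 1474473.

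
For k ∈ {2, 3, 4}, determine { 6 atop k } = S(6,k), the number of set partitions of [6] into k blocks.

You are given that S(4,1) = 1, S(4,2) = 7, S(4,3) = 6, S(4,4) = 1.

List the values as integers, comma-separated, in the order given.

31, 90, 65

@5  (5,1):1·1+0→1, (5,2):7·2+1→15, (5,3):6·3+7→25, (5,4):1·4+6→10
@6  (6,2):15·2+1→31, (6,3):25·3+15→90, (6,4):10·4+25→65
Read S(6,2) = 31, S(6,3) = 90, S(6,4) = 65.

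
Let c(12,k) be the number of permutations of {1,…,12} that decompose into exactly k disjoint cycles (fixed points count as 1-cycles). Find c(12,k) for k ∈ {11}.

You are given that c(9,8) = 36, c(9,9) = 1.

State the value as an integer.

66

r10: T_10,9=9×1+36=45; T_10,10=9×0+1=1
r11: T_11,10=10×1+45=55; T_11,11=10×0+1=1
r12: T_12,11=11×1+55=66
Read c(12,11) = 66.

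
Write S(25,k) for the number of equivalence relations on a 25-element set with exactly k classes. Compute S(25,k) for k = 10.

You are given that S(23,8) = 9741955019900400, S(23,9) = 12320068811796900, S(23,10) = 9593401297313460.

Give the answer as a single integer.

[24] T[24,9]:9*12320068811796900+9741955019900400=120622574326072500 · T[24,10]:10*9593401297313460+12320068811796900=108254081784931500
[25] T[25,10]:10*108254081784931500+120622574326072500=1203163392175387500
Read S(25,10) = 1203163392175387500.

1203163392175387500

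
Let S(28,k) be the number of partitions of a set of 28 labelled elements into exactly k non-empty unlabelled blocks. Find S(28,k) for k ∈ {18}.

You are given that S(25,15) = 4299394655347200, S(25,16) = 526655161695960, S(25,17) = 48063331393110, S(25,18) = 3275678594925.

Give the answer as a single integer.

94432767017711850

[26] T[26,16]:16*526655161695960+4299394655347200=12725877242482560 · T[26,17]:17*48063331393110+526655161695960=1343731795378830 · T[26,18]:18*3275678594925+48063331393110=107025546101760
[27] T[27,17]:17*1343731795378830+12725877242482560=35569317763922670 · T[27,18]:18*107025546101760+1343731795378830=3270191625210510
[28] T[28,18]:18*3270191625210510+35569317763922670=94432767017711850
Read S(28,18) = 94432767017711850.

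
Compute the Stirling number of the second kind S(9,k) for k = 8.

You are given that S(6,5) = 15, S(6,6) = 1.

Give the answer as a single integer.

[7] T[7,6]:6*1+15=21 · T[7,7]:7*0+1=1
[8] T[8,7]:7*1+21=28 · T[8,8]:8*0+1=1
[9] T[9,8]:8*1+28=36
Read S(9,8) = 36.

36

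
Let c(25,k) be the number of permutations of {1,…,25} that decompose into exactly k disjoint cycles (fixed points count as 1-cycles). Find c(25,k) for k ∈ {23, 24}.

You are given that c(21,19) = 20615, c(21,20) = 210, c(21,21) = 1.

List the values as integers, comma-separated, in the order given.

row 22: T[22][20]=21·210+20615=25025  T[22][21]=21·1+210=231  T[22][22]=21·0+1=1
row 23: T[23][21]=22·231+25025=30107  T[23][22]=22·1+231=253  T[23][23]=22·0+1=1
row 24: T[24][22]=23·253+30107=35926  T[24][23]=23·1+253=276  T[24][24]=23·0+1=1
row 25: T[25][23]=24·276+35926=42550  T[25][24]=24·1+276=300
Read c(25,23) = 42550, c(25,24) = 300.

42550, 300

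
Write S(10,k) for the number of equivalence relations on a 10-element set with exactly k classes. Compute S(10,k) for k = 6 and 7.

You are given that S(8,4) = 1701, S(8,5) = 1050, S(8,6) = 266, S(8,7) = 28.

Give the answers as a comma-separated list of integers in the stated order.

r9: T_9,5=5×1050+1701=6951; T_9,6=6×266+1050=2646; T_9,7=7×28+266=462
r10: T_10,6=6×2646+6951=22827; T_10,7=7×462+2646=5880
Read S(10,6) = 22827, S(10,7) = 5880.

22827, 5880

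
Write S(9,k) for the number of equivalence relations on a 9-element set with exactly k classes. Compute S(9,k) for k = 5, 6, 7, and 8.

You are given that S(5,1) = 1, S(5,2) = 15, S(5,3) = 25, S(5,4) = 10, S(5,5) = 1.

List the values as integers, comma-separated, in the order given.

i=6: T(6,2)=1+2·15=31 | T(6,3)=15+3·25=90 | T(6,4)=25+4·10=65 | T(6,5)=10+5·1=15 | T(6,6)=1+6·0=1
i=7: T(7,3)=31+3·90=301 | T(7,4)=90+4·65=350 | T(7,5)=65+5·15=140 | T(7,6)=15+6·1=21 | T(7,7)=1+7·0=1
i=8: T(8,4)=301+4·350=1701 | T(8,5)=350+5·140=1050 | T(8,6)=140+6·21=266 | T(8,7)=21+7·1=28 | T(8,8)=1+8·0=1
i=9: T(9,5)=1701+5·1050=6951 | T(9,6)=1050+6·266=2646 | T(9,7)=266+7·28=462 | T(9,8)=28+8·1=36
Read S(9,5) = 6951, S(9,6) = 2646, S(9,7) = 462, S(9,8) = 36.

6951, 2646, 462, 36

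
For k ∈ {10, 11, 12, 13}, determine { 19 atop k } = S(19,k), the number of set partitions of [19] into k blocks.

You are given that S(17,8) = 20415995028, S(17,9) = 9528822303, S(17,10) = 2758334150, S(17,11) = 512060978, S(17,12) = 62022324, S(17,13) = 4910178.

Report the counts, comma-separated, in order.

477297033785, 129413217791, 23466951300, 2892439160

row 18: T[18][9]=9·9528822303+20415995028=106175395755  T[18][10]=10·2758334150+9528822303=37112163803  T[18][11]=11·512060978+2758334150=8391004908  T[18][12]=12·62022324+512060978=1256328866  T[18][13]=13·4910178+62022324=125854638
row 19: T[19][10]=10·37112163803+106175395755=477297033785  T[19][11]=11·8391004908+37112163803=129413217791  T[19][12]=12·1256328866+8391004908=23466951300  T[19][13]=13·125854638+1256328866=2892439160
Read S(19,10) = 477297033785, S(19,11) = 129413217791, S(19,12) = 23466951300, S(19,13) = 2892439160.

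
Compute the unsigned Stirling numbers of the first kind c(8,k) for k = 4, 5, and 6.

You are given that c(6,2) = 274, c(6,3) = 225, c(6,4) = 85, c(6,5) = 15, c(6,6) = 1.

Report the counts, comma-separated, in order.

6769, 1960, 322

[7] T[7,3]:6*225+274=1624 · T[7,4]:6*85+225=735 · T[7,5]:6*15+85=175 · T[7,6]:6*1+15=21
[8] T[8,4]:7*735+1624=6769 · T[8,5]:7*175+735=1960 · T[8,6]:7*21+175=322
Read c(8,4) = 6769, c(8,5) = 1960, c(8,6) = 322.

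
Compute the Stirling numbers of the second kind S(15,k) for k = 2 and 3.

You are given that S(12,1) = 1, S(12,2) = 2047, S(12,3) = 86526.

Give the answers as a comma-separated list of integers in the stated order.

16383, 2375101

r13: T_13,1=1×1+0=1; T_13,2=2×2047+1=4095; T_13,3=3×86526+2047=261625
r14: T_14,1=1×1+0=1; T_14,2=2×4095+1=8191; T_14,3=3×261625+4095=788970
r15: T_15,2=2×8191+1=16383; T_15,3=3×788970+8191=2375101
Read S(15,2) = 16383, S(15,3) = 2375101.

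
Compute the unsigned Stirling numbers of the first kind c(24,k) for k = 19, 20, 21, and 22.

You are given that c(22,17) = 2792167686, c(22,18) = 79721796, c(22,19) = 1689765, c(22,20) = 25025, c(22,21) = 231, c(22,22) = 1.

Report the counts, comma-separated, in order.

i=23: T(23,18)=2792167686+22·79721796=4546047198 | T(23,19)=79721796+22·1689765=116896626 | T(23,20)=1689765+22·25025=2240315 | T(23,21)=25025+22·231=30107 | T(23,22)=231+22·1=253
i=24: T(24,19)=4546047198+23·116896626=7234669596 | T(24,20)=116896626+23·2240315=168423871 | T(24,21)=2240315+23·30107=2932776 | T(24,22)=30107+23·253=35926
Read c(24,19) = 7234669596, c(24,20) = 168423871, c(24,21) = 2932776, c(24,22) = 35926.

7234669596, 168423871, 2932776, 35926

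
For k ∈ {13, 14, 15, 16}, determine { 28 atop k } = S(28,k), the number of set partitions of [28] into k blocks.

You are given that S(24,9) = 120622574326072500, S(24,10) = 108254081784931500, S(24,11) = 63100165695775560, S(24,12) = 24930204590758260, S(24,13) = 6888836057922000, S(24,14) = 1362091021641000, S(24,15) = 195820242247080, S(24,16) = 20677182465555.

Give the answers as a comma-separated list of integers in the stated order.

row 25: T[25][10]=10·108254081784931500+120622574326072500=1203163392175387500  T[25][11]=11·63100165695775560+108254081784931500=802355904438462660  T[25][12]=12·24930204590758260+63100165695775560=362262620784874680  T[25][13]=13·6888836057922000+24930204590758260=114485073343744260  T[25][14]=14·1362091021641000+6888836057922000=25958110360896000  T[25][15]=15·195820242247080+1362091021641000=4299394655347200  T[25][16]=16·20677182465555+195820242247080=526655161695960
row 26: T[26][11]=11·802355904438462660+1203163392175387500=10029078340998476760  T[26][12]=12·362262620784874680+802355904438462660=5149507353856958820  T[26][13]=13·114485073343744260+362262620784874680=1850568574253550060  T[26][14]=14·25958110360896000+114485073343744260=477898618396288260  T[26][15]=15·4299394655347200+25958110360896000=90449030191104000  T[26][16]=16·526655161695960+4299394655347200=12725877242482560
row 27: T[27][12]=12·5149507353856958820+10029078340998476760=71823166587281982600  T[27][13]=13·1850568574253550060+5149507353856958820=29206898819153109600  T[27][14]=14·477898618396288260+1850568574253550060=8541149231801585700  T[27][15]=15·90449030191104000+477898618396288260=1834634071262848260  T[27][16]=16·12725877242482560+90449030191104000=294063066070824960
row 28: T[28][13]=13·29206898819153109600+71823166587281982600=451512851236272407400  T[28][14]=14·8541149231801585700+29206898819153109600=148782988064375309400  T[28][15]=15·1834634071262848260+8541149231801585700=36060660300744309600  T[28][16]=16·294063066070824960+1834634071262848260=6539643128396047620
Read S(28,13) = 451512851236272407400, S(28,14) = 148782988064375309400, S(28,15) = 36060660300744309600, S(28,16) = 6539643128396047620.

451512851236272407400, 148782988064375309400, 36060660300744309600, 6539643128396047620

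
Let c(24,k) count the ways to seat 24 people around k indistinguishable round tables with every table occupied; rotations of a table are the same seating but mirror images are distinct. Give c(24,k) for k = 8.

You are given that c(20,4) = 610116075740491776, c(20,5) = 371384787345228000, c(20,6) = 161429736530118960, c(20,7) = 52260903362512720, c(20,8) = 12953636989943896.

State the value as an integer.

5304713715525445812976

[21] T[21,5]:20*371384787345228000+610116075740491776=8037811822645051776 · T[21,6]:20*161429736530118960+371384787345228000=3599979517947607200 · T[21,7]:20*52260903362512720+161429736530118960=1206647803780373360 · T[21,8]:20*12953636989943896+52260903362512720=311333643161390640
[22] T[22,6]:21*3599979517947607200+8037811822645051776=83637381699544802976 · T[22,7]:21*1206647803780373360+3599979517947607200=28939583397335447760 · T[22,8]:21*311333643161390640+1206647803780373360=7744654310169576800
[23] T[23,7]:22*28939583397335447760+83637381699544802976=720308216440924653696 · T[23,8]:22*7744654310169576800+28939583397335447760=199321978221066137360
[24] T[24,8]:23*199321978221066137360+720308216440924653696=5304713715525445812976
Read c(24,8) = 5304713715525445812976.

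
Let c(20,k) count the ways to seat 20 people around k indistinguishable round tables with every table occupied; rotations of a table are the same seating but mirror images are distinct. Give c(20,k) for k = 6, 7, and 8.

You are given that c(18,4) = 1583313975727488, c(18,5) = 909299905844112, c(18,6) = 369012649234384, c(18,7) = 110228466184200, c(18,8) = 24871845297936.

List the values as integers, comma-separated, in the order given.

[19] T[19,5]:18*909299905844112+1583313975727488=17950712280921504 · T[19,6]:18*369012649234384+909299905844112=7551527592063024 · T[19,7]:18*110228466184200+369012649234384=2353125040549984 · T[19,8]:18*24871845297936+110228466184200=557921681547048
[20] T[20,6]:19*7551527592063024+17950712280921504=161429736530118960 · T[20,7]:19*2353125040549984+7551527592063024=52260903362512720 · T[20,8]:19*557921681547048+2353125040549984=12953636989943896
Read c(20,6) = 161429736530118960, c(20,7) = 52260903362512720, c(20,8) = 12953636989943896.

161429736530118960, 52260903362512720, 12953636989943896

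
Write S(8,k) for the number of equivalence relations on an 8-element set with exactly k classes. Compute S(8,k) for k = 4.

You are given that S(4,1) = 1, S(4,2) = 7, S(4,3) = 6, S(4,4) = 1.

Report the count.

i=5: T(5,1)=0+1·1=1 | T(5,2)=1+2·7=15 | T(5,3)=7+3·6=25 | T(5,4)=6+4·1=10
i=6: T(6,2)=1+2·15=31 | T(6,3)=15+3·25=90 | T(6,4)=25+4·10=65
i=7: T(7,3)=31+3·90=301 | T(7,4)=90+4·65=350
i=8: T(8,4)=301+4·350=1701
Read S(8,4) = 1701.

1701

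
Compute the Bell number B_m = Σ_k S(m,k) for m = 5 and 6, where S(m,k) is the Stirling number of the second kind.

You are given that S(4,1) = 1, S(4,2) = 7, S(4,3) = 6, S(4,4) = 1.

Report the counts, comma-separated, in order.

52, 203

@5  (5,1):1·1+0→1, (5,2):7·2+1→15, (5,3):6·3+7→25, (5,4):1·4+6→10, (5,5):0·5+1→1
@6  (6,1):1·1+0→1, (6,2):15·2+1→31, (6,3):25·3+15→90, (6,4):10·4+25→65, (6,5):1·5+10→15, (6,6):0·6+1→1
B_5 = ΣS(5,k) = 1+15+25+10+1 = 52
B_6 = ΣS(6,k) = 1+31+90+65+15+1 = 203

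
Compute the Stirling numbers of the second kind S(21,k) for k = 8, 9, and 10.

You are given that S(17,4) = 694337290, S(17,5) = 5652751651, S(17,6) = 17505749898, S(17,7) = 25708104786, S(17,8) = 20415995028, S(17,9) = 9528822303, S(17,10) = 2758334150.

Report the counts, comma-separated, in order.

@18  (18,5):5652751651·5+694337290→28958095545, (18,6):17505749898·6+5652751651→110687251039, (18,7):25708104786·7+17505749898→197462483400, (18,8):20415995028·8+25708104786→189036065010, (18,9):9528822303·9+20415995028→106175395755, (18,10):2758334150·10+9528822303→37112163803
@19  (19,6):110687251039·6+28958095545→693081601779, (19,7):197462483400·7+110687251039→1492924634839, (19,8):189036065010·8+197462483400→1709751003480, (19,9):106175395755·9+189036065010→1144614626805, (19,10):37112163803·10+106175395755→477297033785
@20  (20,7):1492924634839·7+693081601779→11143554045652, (20,8):1709751003480·8+1492924634839→15170932662679, (20,9):1144614626805·9+1709751003480→12011282644725, (20,10):477297033785·10+1144614626805→5917584964655
@21  (21,8):15170932662679·8+11143554045652→132511015347084, (21,9):12011282644725·9+15170932662679→123272476465204, (21,10):5917584964655·10+12011282644725→71187132291275
Read S(21,8) = 132511015347084, S(21,9) = 123272476465204, S(21,10) = 71187132291275.

132511015347084, 123272476465204, 71187132291275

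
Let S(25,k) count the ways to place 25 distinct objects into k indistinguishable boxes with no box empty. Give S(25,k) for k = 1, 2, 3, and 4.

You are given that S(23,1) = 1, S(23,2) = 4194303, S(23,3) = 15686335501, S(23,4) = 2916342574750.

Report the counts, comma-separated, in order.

i=24: T(24,1)=0+1·1=1 | T(24,2)=1+2·4194303=8388607 | T(24,3)=4194303+3·15686335501=47063200806 | T(24,4)=15686335501+4·2916342574750=11681056634501
i=25: T(25,1)=0+1·1=1 | T(25,2)=1+2·8388607=16777215 | T(25,3)=8388607+3·47063200806=141197991025 | T(25,4)=47063200806+4·11681056634501=46771289738810
Read S(25,1) = 1, S(25,2) = 16777215, S(25,3) = 141197991025, S(25,4) = 46771289738810.

1, 16777215, 141197991025, 46771289738810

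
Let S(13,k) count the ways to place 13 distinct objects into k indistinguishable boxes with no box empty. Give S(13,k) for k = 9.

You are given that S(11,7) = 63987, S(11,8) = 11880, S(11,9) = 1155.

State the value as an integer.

[12] T[12,8]:8*11880+63987=159027 · T[12,9]:9*1155+11880=22275
[13] T[13,9]:9*22275+159027=359502
Read S(13,9) = 359502.

359502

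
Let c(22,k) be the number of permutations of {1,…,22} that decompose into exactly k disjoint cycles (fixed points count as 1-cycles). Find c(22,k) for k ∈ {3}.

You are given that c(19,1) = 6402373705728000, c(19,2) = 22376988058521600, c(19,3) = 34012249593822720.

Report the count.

298631902863216384000

@20  (20,1):6402373705728000·19+0→121645100408832000, (20,2):22376988058521600·19+6402373705728000→431565146817638400, (20,3):34012249593822720·19+22376988058521600→668609730341153280
@21  (21,2):431565146817638400·20+121645100408832000→8752948036761600000, (21,3):668609730341153280·20+431565146817638400→13803759753640704000
@22  (22,3):13803759753640704000·21+8752948036761600000→298631902863216384000
Read c(22,3) = 298631902863216384000.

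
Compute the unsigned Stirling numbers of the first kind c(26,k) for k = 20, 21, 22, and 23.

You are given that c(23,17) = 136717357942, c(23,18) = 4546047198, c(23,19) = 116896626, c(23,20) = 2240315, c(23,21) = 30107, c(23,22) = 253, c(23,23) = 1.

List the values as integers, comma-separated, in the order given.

i=24: T(24,18)=136717357942+23·4546047198=241276443496 | T(24,19)=4546047198+23·116896626=7234669596 | T(24,20)=116896626+23·2240315=168423871 | T(24,21)=2240315+23·30107=2932776 | T(24,22)=30107+23·253=35926 | T(24,23)=253+23·1=276
i=25: T(25,19)=241276443496+24·7234669596=414908513800 | T(25,20)=7234669596+24·168423871=11276842500 | T(25,21)=168423871+24·2932776=238810495 | T(25,22)=2932776+24·35926=3795000 | T(25,23)=35926+24·276=42550
i=26: T(26,20)=414908513800+25·11276842500=696829576300 | T(26,21)=11276842500+25·238810495=17247104875 | T(26,22)=238810495+25·3795000=333685495 | T(26,23)=3795000+25·42550=4858750
Read c(26,20) = 696829576300, c(26,21) = 17247104875, c(26,22) = 333685495, c(26,23) = 4858750.

696829576300, 17247104875, 333685495, 4858750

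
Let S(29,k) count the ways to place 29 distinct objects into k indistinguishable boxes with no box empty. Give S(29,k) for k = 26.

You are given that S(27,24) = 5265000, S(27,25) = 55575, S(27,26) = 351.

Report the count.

@28  (28,25):55575·25+5265000→6654375, (28,26):351·26+55575→64701
@29  (29,26):64701·26+6654375→8336601
Read S(29,26) = 8336601.

8336601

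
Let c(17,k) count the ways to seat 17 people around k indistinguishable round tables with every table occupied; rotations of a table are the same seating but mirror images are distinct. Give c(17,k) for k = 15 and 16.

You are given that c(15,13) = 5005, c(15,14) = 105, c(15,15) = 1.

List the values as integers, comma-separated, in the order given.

row 16: T[16][14]=15·105+5005=6580  T[16][15]=15·1+105=120  T[16][16]=15·0+1=1
row 17: T[17][15]=16·120+6580=8500  T[17][16]=16·1+120=136
Read c(17,15) = 8500, c(17,16) = 136.

8500, 136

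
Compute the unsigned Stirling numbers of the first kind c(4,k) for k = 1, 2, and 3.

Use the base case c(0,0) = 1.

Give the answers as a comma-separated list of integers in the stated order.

@1  (1,1):0·0+1→1
@2  (2,1):1·1+0→1, (2,2):0·1+1→1
@3  (3,1):1·2+0→2, (3,2):1·2+1→3, (3,3):0·2+1→1
@4  (4,1):2·3+0→6, (4,2):3·3+2→11, (4,3):1·3+3→6
Read c(4,1) = 6, c(4,2) = 11, c(4,3) = 6.

6, 11, 6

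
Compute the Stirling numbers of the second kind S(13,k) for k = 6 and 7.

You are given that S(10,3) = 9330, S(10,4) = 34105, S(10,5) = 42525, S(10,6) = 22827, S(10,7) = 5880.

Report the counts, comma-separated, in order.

r11: T_11,4=4×34105+9330=145750; T_11,5=5×42525+34105=246730; T_11,6=6×22827+42525=179487; T_11,7=7×5880+22827=63987
r12: T_12,5=5×246730+145750=1379400; T_12,6=6×179487+246730=1323652; T_12,7=7×63987+179487=627396
r13: T_13,6=6×1323652+1379400=9321312; T_13,7=7×627396+1323652=5715424
Read S(13,6) = 9321312, S(13,7) = 5715424.

9321312, 5715424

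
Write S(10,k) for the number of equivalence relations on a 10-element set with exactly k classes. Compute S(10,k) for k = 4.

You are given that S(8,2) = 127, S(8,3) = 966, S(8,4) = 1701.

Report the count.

34105

row 9: T[9][3]=3·966+127=3025  T[9][4]=4·1701+966=7770
row 10: T[10][4]=4·7770+3025=34105
Read S(10,4) = 34105.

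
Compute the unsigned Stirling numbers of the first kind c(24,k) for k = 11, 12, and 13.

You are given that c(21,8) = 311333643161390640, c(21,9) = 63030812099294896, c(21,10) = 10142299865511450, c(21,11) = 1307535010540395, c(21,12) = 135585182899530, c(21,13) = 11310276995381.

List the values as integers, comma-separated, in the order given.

r22: T_22,9=21×63030812099294896+311333643161390640=1634980697246583456; T_22,10=21×10142299865511450+63030812099294896=276019109275035346; T_22,11=21×1307535010540395+10142299865511450=37600535086859745; T_22,12=21×135585182899530+1307535010540395=4154823851430525; T_22,13=21×11310276995381+135585182899530=373100999802531
r23: T_23,10=22×276019109275035346+1634980697246583456=7707401101297361068; T_23,11=22×37600535086859745+276019109275035346=1103230881185949736; T_23,12=22×4154823851430525+37600535086859745=129006659818331295; T_23,13=22×373100999802531+4154823851430525=12363045847086207
r24: T_24,11=23×1103230881185949736+7707401101297361068=33081711368574204996; T_24,12=23×129006659818331295+1103230881185949736=4070384057007569521; T_24,13=23×12363045847086207+129006659818331295=413356714301314056
Read c(24,11) = 33081711368574204996, c(24,12) = 4070384057007569521, c(24,13) = 413356714301314056.

33081711368574204996, 4070384057007569521, 413356714301314056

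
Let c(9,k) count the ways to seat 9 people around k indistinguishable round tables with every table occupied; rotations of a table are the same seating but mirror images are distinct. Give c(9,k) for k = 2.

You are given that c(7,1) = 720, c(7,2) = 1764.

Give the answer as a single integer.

109584

i=8: T(8,1)=0+7·720=5040 | T(8,2)=720+7·1764=13068
i=9: T(9,2)=5040+8·13068=109584
Read c(9,2) = 109584.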